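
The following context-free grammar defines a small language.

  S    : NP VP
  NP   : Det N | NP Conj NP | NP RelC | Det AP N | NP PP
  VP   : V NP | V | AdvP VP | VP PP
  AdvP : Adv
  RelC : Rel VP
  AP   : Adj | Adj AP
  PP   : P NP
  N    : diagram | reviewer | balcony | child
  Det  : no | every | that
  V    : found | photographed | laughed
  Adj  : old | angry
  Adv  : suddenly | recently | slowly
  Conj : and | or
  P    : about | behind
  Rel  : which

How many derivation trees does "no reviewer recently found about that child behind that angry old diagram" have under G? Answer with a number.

Two of the 5 distinct bracketings:
[S [NP [Det no] [N reviewer]] [VP [AdvP [Adv recently]] [VP [VP [V found]] [PP [P about] [NP [NP [Det that] [N child]] [PP [P behind] [NP [Det that] [AP [Adj angry] [AP [Adj old]]] [N diagram]]]]]]]]
[S [NP [Det no] [N reviewer]] [VP [AdvP [Adv recently]] [VP [VP [VP [V found]] [PP [P about] [NP [Det that] [N child]]]] [PP [P behind] [NP [Det that] [AP [Adj angry] [AP [Adj old]]] [N diagram]]]]]]
The difference turns on whether NP → NP PP is used at the relevant span, versus an alternative expansion of NP.

5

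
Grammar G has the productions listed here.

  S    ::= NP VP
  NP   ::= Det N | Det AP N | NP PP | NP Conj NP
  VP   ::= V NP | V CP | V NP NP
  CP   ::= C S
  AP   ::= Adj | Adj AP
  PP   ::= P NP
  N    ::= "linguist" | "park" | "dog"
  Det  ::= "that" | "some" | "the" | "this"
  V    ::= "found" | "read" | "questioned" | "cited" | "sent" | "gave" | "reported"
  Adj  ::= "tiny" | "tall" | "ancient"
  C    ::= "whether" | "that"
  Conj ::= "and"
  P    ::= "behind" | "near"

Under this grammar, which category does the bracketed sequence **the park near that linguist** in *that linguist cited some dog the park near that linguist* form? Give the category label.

S
  NP
    Det: that
    N: linguist
  VP
    V: cited
    NP
      Det: some
      N: dog
    NP
      NP
        Det: the
        N: park
      PP
        P: near
        NP
          Det: that
          N: linguist
The span 'the park near that linguist' is the NP node built by NP → NP PP.

NP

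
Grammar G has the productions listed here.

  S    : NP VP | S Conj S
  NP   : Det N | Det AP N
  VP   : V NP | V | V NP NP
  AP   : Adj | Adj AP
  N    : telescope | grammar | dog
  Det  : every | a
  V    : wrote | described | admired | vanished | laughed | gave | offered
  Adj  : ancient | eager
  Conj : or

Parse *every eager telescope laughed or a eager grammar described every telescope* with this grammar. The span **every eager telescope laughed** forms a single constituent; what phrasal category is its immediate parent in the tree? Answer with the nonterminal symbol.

S

[S [S [NP [Det every] [AP [Adj eager]] [N telescope]] [VP [V laughed]]] [Conj or] [S [NP [Det a] [AP [Adj eager]] [N grammar]] [VP [V described] [NP [Det every] [N telescope]]]]]
The span 'every eager telescope laughed' is the S node built by S → NP VP.
Its mother is the S built by S → S Conj S.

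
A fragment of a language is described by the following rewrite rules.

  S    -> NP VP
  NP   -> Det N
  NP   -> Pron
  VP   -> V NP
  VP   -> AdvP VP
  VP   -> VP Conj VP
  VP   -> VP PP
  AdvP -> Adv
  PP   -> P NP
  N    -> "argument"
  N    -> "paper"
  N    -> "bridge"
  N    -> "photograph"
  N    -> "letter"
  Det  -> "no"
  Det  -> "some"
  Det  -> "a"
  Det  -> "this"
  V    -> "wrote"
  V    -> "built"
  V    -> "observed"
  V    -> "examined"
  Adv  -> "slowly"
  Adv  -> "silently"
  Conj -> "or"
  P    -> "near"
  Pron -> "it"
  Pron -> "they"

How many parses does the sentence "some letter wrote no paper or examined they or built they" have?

2

The two bracketings:
[S [NP [Det some] [N letter]] [VP [VP [V wrote] [NP [Det no] [N paper]]] [Conj or] [VP [VP [V examined] [NP [Pron they]]] [Conj or] [VP [V built] [NP [Pron they]]]]]]
[S [NP [Det some] [N letter]] [VP [VP [VP [V wrote] [NP [Det no] [N paper]]] [Conj or] [VP [V examined] [NP [Pron they]]]] [Conj or] [VP [V built] [NP [Pron they]]]]]
The trees differ in how a recursive rule is bracketed over the same span.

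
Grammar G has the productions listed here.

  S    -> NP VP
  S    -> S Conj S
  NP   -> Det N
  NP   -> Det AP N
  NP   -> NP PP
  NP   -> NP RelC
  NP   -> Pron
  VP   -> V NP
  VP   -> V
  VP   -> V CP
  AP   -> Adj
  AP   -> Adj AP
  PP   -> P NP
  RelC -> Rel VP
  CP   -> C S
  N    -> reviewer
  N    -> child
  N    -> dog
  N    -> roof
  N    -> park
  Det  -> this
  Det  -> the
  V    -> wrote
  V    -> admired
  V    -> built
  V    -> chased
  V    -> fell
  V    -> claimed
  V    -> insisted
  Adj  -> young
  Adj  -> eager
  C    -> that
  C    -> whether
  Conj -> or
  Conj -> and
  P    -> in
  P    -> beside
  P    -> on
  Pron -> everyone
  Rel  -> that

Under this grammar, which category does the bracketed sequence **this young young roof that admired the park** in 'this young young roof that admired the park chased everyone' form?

NP

[S [NP [NP [Det this] [AP [Adj young] [AP [Adj young]]] [N roof]] [RelC [Rel that] [VP [V admired] [NP [Det the] [N park]]]]] [VP [V chased] [NP [Pron everyone]]]]
The span 'this young young roof that admired the park' is the NP node built by NP → NP RelC.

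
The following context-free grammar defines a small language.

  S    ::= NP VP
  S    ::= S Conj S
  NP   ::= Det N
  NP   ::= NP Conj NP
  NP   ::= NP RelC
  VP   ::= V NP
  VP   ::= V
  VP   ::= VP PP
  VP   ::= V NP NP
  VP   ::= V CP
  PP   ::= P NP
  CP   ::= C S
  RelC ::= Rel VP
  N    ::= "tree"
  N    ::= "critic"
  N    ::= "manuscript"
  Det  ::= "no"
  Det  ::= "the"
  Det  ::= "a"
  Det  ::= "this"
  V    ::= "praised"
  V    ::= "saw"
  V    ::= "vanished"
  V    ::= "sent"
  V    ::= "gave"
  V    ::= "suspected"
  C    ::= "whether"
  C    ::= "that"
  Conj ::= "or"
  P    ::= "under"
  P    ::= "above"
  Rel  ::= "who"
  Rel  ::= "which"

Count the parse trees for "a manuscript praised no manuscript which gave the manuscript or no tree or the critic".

Two of the 7 distinct bracketings:
[S [NP [Det a] [N manuscript]] [VP [V praised] [NP [NP [NP [Det no] [N manuscript]] [RelC [Rel which] [VP [V gave] [NP [Det the] [N manuscript]]]]] [Conj or] [NP [NP [Det no] [N tree]] [Conj or] [NP [Det the] [N critic]]]]]]
[S [NP [Det a] [N manuscript]] [VP [V praised] [NP [NP [NP [NP [Det no] [N manuscript]] [RelC [Rel which] [VP [V gave] [NP [Det the] [N manuscript]]]]] [Conj or] [NP [Det no] [N tree]]] [Conj or] [NP [Det the] [N critic]]]]]
The trees differ in how a recursive rule is bracketed over the same span.

7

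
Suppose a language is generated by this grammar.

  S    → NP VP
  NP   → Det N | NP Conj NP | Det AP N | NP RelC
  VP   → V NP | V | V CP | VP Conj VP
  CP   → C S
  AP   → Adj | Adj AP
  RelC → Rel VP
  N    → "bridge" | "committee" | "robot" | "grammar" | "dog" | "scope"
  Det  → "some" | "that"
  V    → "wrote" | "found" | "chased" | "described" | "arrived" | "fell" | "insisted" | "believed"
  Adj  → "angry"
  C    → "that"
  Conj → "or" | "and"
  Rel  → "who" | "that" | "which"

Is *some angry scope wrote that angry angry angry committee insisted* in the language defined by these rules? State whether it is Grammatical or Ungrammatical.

For S → NP VP, the only prefix that parses as NP is 'some angry scope', but the remainder 'wrote that angry angry angry committee insisted' is not a VP under these rules.

Ungrammatical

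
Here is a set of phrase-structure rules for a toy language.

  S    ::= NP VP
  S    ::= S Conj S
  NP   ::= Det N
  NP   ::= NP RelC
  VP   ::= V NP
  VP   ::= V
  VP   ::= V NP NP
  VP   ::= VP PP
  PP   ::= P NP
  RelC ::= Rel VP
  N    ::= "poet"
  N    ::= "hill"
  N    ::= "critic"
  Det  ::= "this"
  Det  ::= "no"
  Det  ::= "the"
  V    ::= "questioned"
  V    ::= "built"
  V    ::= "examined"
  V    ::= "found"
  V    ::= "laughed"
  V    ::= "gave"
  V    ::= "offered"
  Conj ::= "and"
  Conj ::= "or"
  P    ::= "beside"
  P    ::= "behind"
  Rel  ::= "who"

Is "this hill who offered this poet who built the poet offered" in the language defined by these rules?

Grammatical

[S [NP [NP [Det this] [N hill]] [RelC [Rel who] [VP [V offered] [NP [NP [Det this] [N poet]] [RelC [Rel who] [VP [V built] [NP [Det the] [N poet]]]]]]]] [VP [V offered]]]
Every word is introduced by a lexical rule and the phrasal rules combine the resulting categories into a single S.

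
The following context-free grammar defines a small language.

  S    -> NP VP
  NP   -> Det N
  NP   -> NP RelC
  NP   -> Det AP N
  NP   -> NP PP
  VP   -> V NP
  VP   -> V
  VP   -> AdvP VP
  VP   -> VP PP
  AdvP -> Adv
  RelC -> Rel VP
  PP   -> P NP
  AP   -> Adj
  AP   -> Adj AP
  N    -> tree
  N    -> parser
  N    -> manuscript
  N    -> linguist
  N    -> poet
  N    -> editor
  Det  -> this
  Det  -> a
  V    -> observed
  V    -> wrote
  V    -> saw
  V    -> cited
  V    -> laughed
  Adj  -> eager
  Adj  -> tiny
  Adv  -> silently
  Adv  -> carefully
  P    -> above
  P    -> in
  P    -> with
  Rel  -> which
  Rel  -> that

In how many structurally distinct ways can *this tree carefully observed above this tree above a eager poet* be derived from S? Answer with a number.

5

Two of the 5 distinct bracketings:
[S [NP [Det this] [N tree]] [VP [AdvP [Adv carefully]] [VP [VP [V observed]] [PP [P above] [NP [NP [Det this] [N tree]] [PP [P above] [NP [Det a] [AP [Adj eager]] [N poet]]]]]]]]
[S [NP [Det this] [N tree]] [VP [AdvP [Adv carefully]] [VP [VP [VP [V observed]] [PP [P above] [NP [Det this] [N tree]]]] [PP [P above] [NP [Det a] [AP [Adj eager]] [N poet]]]]]]
The difference turns on whether NP → NP PP is used at the relevant span, versus an alternative expansion of NP.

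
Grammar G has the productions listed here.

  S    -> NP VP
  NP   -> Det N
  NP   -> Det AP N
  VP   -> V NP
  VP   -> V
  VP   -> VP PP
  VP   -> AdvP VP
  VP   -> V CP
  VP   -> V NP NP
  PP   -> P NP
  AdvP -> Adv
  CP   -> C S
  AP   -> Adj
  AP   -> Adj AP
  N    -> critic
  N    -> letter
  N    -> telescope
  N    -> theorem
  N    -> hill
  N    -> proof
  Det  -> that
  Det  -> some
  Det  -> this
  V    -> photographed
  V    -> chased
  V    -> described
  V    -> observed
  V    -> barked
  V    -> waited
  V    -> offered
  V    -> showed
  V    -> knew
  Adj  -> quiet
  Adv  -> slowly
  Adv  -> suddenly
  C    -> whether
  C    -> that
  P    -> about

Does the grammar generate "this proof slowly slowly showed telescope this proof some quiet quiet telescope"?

A V word can never sit immediately before an N word in any string this grammar generates, so the substring 'showed telescope' rules out a derivation.

Ungrammatical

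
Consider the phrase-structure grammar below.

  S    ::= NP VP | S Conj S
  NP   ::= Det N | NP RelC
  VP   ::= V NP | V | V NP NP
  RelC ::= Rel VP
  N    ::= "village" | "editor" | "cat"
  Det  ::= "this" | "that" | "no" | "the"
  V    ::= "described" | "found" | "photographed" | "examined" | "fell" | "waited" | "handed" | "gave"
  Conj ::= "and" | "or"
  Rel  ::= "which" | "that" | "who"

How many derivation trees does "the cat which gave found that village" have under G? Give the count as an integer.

1

[S [NP [NP [Det the] [N cat]] [RelC [Rel which] [VP [V gave]]]] [VP [V found] [NP [Det that] [N village]]]]
No rule offers an alternative attachment or grouping for any span, so this is the only derivation.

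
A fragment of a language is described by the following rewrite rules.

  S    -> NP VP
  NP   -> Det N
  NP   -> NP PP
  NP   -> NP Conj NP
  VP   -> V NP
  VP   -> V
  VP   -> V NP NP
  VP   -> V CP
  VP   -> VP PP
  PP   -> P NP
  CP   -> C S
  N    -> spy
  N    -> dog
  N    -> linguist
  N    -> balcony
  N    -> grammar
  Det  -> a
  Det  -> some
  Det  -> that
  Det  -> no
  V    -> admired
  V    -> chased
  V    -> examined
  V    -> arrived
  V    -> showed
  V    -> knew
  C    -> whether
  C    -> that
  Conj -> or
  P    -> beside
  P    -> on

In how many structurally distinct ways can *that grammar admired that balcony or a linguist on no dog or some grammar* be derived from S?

Two of the 6 distinct bracketings:
[S [NP [Det that] [N grammar]] [VP [V admired] [NP [NP [NP [Det that] [N balcony]] [Conj or] [NP [Det a] [N linguist]]] [PP [P on] [NP [NP [Det no] [N dog]] [Conj or] [NP [Det some] [N grammar]]]]]]]
[S [NP [Det that] [N grammar]] [VP [V admired] [NP [NP [Det that] [N balcony]] [Conj or] [NP [NP [Det a] [N linguist]] [PP [P on] [NP [NP [Det no] [N dog]] [Conj or] [NP [Det some] [N grammar]]]]]]]]
The trees differ in how a recursive rule is bracketed over the same span.

6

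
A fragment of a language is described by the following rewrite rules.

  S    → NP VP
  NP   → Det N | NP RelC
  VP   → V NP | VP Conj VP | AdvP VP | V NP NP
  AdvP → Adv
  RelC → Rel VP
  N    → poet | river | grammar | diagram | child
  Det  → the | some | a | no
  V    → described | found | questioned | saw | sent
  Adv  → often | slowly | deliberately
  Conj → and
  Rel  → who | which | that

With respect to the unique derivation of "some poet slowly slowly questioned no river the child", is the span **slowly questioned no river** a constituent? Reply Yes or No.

No

[S [NP [Det some] [N poet]] [VP [AdvP [Adv slowly]] [VP [AdvP [Adv slowly]] [VP [V questioned] [NP [Det no] [N river]] [NP [Det the] [N child]]]]]]
The smallest constituent containing 'slowly questioned no river' is the VP spanning 'slowly questioned no river the child'; no single node in the tree dominates exactly the given words.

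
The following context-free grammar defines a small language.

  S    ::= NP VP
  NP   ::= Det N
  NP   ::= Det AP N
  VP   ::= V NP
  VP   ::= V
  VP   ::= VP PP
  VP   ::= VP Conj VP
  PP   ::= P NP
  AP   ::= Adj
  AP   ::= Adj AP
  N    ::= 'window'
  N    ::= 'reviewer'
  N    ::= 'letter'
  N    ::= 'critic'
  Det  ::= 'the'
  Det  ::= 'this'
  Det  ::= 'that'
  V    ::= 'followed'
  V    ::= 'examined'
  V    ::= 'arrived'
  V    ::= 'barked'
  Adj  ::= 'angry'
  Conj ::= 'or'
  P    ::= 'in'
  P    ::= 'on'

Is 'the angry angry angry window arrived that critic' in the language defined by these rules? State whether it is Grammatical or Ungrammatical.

[S [NP [Det the] [AP [Adj angry] [AP [Adj angry] [AP [Adj angry]]]] [N window]] [VP [V arrived] [NP [Det that] [N critic]]]]
Every word is introduced by a lexical rule and the phrasal rules combine the resulting categories into a single S.

Grammatical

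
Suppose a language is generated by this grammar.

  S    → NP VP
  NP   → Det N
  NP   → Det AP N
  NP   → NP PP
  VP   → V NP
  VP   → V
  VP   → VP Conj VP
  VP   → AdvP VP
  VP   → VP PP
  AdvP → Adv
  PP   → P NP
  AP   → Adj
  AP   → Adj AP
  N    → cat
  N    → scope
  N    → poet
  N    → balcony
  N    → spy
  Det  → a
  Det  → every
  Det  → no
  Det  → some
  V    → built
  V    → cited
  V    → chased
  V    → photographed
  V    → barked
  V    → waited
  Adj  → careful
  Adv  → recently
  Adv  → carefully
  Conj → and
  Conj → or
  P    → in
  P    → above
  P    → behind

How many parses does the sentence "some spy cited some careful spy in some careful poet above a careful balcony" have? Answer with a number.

Two of the 5 distinct bracketings:
[S [NP [Det some] [N spy]] [VP [V cited] [NP [NP [Det some] [AP [Adj careful]] [N spy]] [PP [P in] [NP [NP [Det some] [AP [Adj careful]] [N poet]] [PP [P above] [NP [Det a] [AP [Adj careful]] [N balcony]]]]]]]]
[S [NP [Det some] [N spy]] [VP [V cited] [NP [NP [NP [Det some] [AP [Adj careful]] [N spy]] [PP [P in] [NP [Det some] [AP [Adj careful]] [N poet]]]] [PP [P above] [NP [Det a] [AP [Adj careful]] [N balcony]]]]]]
The trees differ in how a recursive rule is bracketed over the same span.

5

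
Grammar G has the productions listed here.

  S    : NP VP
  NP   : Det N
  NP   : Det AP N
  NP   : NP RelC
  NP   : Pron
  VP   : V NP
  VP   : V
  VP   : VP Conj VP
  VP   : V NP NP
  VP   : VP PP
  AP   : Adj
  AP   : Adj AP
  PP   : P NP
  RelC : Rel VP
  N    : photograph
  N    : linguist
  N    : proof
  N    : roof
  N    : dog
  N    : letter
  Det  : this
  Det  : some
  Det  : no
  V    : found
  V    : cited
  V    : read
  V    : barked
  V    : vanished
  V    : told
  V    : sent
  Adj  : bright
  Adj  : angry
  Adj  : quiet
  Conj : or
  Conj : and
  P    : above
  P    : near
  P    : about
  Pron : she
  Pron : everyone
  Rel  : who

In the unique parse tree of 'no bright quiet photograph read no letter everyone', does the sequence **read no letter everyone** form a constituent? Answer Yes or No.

[S [NP [Det no] [AP [Adj bright] [AP [Adj quiet]]] [N photograph]] [VP [V read] [NP [Det no] [N letter]] [NP [Pron everyone]]]]
The words 'read no letter everyone' are exhaustively dominated by a single VP node (built by VP → V NP NP), so they form a constituent.

Yes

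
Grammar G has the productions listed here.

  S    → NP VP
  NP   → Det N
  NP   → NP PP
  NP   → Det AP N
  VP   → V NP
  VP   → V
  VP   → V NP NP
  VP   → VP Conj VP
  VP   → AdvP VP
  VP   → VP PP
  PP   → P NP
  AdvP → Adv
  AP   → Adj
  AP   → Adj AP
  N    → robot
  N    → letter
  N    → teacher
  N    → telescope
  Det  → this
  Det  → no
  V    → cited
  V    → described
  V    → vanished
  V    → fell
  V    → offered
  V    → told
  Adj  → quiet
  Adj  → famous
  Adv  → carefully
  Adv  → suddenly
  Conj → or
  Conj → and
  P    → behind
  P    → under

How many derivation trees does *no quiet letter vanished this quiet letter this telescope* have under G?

1

[S [NP [Det no] [AP [Adj quiet]] [N letter]] [VP [V vanished] [NP [Det this] [AP [Adj quiet]] [N letter]] [NP [Det this] [N telescope]]]]
No rule offers an alternative attachment or grouping for any span, so this is the only derivation.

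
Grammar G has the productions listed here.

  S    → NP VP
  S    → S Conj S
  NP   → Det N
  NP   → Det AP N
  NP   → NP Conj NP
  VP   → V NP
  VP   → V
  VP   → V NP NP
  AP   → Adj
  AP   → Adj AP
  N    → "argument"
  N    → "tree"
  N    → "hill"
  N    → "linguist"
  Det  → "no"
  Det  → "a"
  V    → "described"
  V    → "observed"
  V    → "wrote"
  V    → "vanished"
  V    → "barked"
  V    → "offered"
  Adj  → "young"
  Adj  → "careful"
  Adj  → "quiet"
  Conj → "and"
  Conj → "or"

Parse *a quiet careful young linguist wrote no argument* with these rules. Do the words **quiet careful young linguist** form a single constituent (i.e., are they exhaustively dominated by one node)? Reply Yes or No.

[S [NP [Det a] [AP [Adj quiet] [AP [Adj careful] [AP [Adj young]]]] [N linguist]] [VP [V wrote] [NP [Det no] [N argument]]]]
The smallest constituent containing 'quiet careful young linguist' is the NP spanning 'a quiet careful young linguist'; no single node in the tree dominates exactly the given words.

No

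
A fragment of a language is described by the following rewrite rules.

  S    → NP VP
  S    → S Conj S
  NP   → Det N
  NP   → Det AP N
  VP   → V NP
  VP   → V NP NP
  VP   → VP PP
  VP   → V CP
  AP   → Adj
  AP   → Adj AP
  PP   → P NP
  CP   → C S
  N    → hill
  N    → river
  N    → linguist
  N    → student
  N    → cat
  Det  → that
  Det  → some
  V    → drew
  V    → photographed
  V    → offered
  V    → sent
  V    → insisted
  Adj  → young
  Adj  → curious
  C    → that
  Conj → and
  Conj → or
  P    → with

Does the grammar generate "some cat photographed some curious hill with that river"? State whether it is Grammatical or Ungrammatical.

S
  NP
    Det: some
    N: cat
  VP
    VP
      V: photographed
      NP
        Det: some
        AP
          Adj: curious
        N: hill
    PP
      P: with
      NP
        Det: that
        N: river
Every word is introduced by a lexical rule and the phrasal rules combine the resulting categories into a single S.

Grammatical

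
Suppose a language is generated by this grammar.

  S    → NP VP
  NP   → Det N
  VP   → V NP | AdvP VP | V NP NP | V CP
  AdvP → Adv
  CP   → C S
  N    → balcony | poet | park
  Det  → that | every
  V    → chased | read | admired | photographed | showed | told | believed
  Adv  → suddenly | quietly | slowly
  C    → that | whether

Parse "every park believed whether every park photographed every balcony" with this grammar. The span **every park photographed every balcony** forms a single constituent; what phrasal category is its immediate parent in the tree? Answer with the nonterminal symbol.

CP

S
  NP
    Det: every
    N: park
  VP
    V: believed
    CP
      C: whether
      S
        NP
          Det: every
          N: park
        VP
          V: photographed
          NP
            Det: every
            N: balcony
The span 'every park photographed every balcony' is the S node built by S → NP VP.
Its mother is the CP built by CP → C S.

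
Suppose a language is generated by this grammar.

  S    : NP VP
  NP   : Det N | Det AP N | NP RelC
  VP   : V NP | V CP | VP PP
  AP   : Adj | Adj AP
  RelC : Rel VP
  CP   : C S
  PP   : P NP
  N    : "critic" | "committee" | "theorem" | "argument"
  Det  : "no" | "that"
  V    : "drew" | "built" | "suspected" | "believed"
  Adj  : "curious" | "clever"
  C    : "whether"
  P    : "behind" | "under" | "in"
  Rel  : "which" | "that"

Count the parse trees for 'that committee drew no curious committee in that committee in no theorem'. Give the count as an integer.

[S [NP [Det that] [N committee]] [VP [VP [VP [V drew] [NP [Det no] [AP [Adj curious]] [N committee]]] [PP [P in] [NP [Det that] [N committee]]]] [PP [P in] [NP [Det no] [N theorem]]]]]
No rule offers an alternative attachment or grouping for any span, so this is the only derivation.

1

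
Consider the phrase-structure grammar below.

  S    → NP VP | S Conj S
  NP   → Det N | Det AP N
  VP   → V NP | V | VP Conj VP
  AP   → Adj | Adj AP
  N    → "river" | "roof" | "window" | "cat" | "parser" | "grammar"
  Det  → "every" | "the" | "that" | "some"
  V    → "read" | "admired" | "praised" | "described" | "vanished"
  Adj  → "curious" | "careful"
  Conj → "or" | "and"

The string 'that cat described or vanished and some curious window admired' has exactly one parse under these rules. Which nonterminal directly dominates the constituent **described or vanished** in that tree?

S

[S [S [NP [Det that] [N cat]] [VP [VP [V described]] [Conj or] [VP [V vanished]]]] [Conj and] [S [NP [Det some] [AP [Adj curious]] [N window]] [VP [V admired]]]]
The span 'described or vanished' is the VP node built by VP → VP Conj VP.
Its mother is the S built by S → NP VP.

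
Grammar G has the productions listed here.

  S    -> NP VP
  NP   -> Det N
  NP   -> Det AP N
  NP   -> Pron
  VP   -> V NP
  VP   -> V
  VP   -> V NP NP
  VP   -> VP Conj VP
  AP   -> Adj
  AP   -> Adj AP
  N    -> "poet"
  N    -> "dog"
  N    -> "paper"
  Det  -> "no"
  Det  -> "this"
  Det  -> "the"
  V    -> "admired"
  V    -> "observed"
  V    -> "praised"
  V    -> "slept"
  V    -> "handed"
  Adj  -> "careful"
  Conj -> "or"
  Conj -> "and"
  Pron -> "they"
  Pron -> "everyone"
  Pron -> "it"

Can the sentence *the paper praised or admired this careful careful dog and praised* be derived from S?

Grammatical

S
  NP
    Det: the
    N: paper
  VP
    VP
      V: praised
    Conj: or
    VP
      VP
        V: admired
        NP
          Det: this
          AP
            Adj: careful
            AP
              Adj: careful
          N: dog
      Conj: and
      VP
        V: praised
Every word is introduced by a lexical rule and the phrasal rules combine the resulting categories into a single S.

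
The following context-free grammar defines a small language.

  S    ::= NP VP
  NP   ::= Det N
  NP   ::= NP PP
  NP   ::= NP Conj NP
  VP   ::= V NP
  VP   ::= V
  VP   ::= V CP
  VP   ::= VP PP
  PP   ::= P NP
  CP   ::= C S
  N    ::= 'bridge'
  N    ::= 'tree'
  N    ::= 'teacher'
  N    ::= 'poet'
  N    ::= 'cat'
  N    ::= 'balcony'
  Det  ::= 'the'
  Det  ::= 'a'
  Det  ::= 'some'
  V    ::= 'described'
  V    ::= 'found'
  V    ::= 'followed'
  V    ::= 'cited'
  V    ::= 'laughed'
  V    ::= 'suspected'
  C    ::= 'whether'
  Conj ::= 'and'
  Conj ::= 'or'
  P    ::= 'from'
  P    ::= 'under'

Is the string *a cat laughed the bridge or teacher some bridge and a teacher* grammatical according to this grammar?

A Conj word can never sit immediately before an N word in any string this grammar generates, so the substring 'or teacher' rules out a derivation.

Ungrammatical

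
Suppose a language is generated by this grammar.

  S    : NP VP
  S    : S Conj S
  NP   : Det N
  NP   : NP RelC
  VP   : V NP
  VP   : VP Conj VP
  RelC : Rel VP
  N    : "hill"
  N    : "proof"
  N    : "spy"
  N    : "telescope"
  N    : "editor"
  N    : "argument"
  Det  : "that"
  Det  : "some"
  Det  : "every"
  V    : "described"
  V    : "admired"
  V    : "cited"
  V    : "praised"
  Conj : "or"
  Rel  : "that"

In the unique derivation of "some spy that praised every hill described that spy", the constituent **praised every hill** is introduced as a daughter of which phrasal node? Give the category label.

[S [NP [NP [Det some] [N spy]] [RelC [Rel that] [VP [V praised] [NP [Det every] [N hill]]]]] [VP [V described] [NP [Det that] [N spy]]]]
The span 'praised every hill' is the VP node built by VP → V NP.
Its mother is the RelC built by RelC → Rel VP.

RelC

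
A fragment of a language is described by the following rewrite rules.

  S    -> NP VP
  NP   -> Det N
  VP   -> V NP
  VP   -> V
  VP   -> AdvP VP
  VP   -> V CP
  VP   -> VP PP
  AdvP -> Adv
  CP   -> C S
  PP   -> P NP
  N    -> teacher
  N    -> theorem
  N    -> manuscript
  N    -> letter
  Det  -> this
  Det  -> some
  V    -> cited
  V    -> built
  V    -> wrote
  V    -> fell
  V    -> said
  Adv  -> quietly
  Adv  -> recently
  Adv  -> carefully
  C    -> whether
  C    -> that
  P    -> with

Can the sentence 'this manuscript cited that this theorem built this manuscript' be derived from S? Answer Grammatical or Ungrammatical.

S
  NP
    Det: this
    N: manuscript
  VP
    V: cited
    CP
      C: that
      S
        NP
          Det: this
          N: theorem
        VP
          V: built
          NP
            Det: this
            N: manuscript
Every word is introduced by a lexical rule and the phrasal rules combine the resulting categories into a single S.

Grammatical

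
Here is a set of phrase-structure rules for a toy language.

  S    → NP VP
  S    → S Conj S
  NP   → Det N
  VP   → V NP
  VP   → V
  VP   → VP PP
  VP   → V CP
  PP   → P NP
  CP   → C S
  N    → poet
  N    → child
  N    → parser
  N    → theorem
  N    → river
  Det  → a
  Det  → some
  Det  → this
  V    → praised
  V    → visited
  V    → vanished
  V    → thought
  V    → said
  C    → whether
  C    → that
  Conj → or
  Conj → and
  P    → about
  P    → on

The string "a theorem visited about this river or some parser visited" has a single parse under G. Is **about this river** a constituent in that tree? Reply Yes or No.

[S [S [NP [Det a] [N theorem]] [VP [VP [V visited]] [PP [P about] [NP [Det this] [N river]]]]] [Conj or] [S [NP [Det some] [N parser]] [VP [V visited]]]]
The words 'about this river' are exhaustively dominated by a single PP node (built by PP → P NP), so they form a constituent.

Yes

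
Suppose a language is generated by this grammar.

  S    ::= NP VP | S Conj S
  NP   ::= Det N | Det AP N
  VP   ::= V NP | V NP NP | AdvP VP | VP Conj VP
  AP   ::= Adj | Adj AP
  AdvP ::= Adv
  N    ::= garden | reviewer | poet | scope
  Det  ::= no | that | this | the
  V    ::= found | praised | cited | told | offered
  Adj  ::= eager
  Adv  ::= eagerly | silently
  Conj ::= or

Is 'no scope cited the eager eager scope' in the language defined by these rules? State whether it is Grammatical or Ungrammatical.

Grammatical

S
  NP
    Det: no
    N: scope
  VP
    V: cited
    NP
      Det: the
      AP
        Adj: eager
        AP
          Adj: eager
      N: scope
Every word is introduced by a lexical rule and the phrasal rules combine the resulting categories into a single S.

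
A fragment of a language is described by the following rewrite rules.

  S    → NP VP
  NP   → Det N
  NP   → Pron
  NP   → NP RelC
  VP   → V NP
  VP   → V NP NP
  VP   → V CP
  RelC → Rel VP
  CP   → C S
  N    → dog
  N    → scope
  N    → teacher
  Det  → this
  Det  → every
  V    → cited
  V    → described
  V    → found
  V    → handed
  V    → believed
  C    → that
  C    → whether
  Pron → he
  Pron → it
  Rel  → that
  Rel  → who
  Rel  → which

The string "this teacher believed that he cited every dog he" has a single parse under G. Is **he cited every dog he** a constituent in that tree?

[S [NP [Det this] [N teacher]] [VP [V believed] [CP [C that] [S [NP [Pron he]] [VP [V cited] [NP [Det every] [N dog]] [NP [Pron he]]]]]]]
The words 'he cited every dog he' are exhaustively dominated by a single S node (built by S → NP VP), so they form a constituent.

Yes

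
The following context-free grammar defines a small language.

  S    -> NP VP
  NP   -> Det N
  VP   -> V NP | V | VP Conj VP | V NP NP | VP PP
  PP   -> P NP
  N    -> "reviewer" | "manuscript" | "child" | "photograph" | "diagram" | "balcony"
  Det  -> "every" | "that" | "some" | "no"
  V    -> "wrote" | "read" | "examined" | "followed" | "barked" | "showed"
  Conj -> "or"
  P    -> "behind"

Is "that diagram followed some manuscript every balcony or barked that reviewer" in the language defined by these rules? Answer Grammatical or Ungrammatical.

S
  NP
    Det: that
    N: diagram
  VP
    VP
      V: followed
      NP
        Det: some
        N: manuscript
      NP
        Det: every
        N: balcony
    Conj: or
    VP
      V: barked
      NP
        Det: that
        N: reviewer
Each bracket corresponds to one application of a listed rule, so the string is derivable from S.

Grammatical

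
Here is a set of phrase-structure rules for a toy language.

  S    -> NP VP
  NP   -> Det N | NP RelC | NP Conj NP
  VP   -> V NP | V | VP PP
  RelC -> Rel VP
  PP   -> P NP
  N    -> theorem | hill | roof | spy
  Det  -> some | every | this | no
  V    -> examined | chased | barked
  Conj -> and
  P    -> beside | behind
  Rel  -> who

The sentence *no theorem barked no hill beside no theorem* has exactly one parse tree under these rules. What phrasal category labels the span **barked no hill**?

[S [NP [Det no] [N theorem]] [VP [VP [V barked] [NP [Det no] [N hill]]] [PP [P beside] [NP [Det no] [N theorem]]]]]
The span 'barked no hill' is the VP node built by VP → V NP.

VP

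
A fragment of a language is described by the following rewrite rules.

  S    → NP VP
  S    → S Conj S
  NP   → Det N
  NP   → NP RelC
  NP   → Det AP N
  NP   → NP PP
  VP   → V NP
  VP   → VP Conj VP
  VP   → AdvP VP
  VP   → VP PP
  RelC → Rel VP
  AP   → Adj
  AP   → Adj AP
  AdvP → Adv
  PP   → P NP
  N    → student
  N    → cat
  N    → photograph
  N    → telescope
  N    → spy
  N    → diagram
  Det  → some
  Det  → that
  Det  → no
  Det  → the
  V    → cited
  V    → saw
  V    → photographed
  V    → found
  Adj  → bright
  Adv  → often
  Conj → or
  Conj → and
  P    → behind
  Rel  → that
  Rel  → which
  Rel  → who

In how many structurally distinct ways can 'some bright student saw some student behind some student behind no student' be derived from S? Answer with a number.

Two of the 5 distinct bracketings:
[S [NP [Det some] [AP [Adj bright]] [N student]] [VP [V saw] [NP [NP [Det some] [N student]] [PP [P behind] [NP [NP [Det some] [N student]] [PP [P behind] [NP [Det no] [N student]]]]]]]]
[S [NP [Det some] [AP [Adj bright]] [N student]] [VP [V saw] [NP [NP [NP [Det some] [N student]] [PP [P behind] [NP [Det some] [N student]]]] [PP [P behind] [NP [Det no] [N student]]]]]]
The trees differ in how a recursive rule is bracketed over the same span.

5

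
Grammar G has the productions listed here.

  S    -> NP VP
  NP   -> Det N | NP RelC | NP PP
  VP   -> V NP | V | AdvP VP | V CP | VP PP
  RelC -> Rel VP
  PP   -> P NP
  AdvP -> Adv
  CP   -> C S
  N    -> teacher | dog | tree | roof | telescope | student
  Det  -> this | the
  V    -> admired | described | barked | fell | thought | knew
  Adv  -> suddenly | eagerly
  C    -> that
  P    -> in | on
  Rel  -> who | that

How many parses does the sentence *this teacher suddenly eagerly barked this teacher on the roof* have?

4

Two of the 4 distinct bracketings:
[S [NP [Det this] [N teacher]] [VP [AdvP [Adv suddenly]] [VP [AdvP [Adv eagerly]] [VP [V barked] [NP [NP [Det this] [N teacher]] [PP [P on] [NP [Det the] [N roof]]]]]]]]
[S [NP [Det this] [N teacher]] [VP [AdvP [Adv suddenly]] [VP [AdvP [Adv eagerly]] [VP [VP [V barked] [NP [Det this] [N teacher]]] [PP [P on] [NP [Det the] [N roof]]]]]]]
The difference turns on whether NP → NP PP is used at the relevant span, versus an alternative expansion of NP.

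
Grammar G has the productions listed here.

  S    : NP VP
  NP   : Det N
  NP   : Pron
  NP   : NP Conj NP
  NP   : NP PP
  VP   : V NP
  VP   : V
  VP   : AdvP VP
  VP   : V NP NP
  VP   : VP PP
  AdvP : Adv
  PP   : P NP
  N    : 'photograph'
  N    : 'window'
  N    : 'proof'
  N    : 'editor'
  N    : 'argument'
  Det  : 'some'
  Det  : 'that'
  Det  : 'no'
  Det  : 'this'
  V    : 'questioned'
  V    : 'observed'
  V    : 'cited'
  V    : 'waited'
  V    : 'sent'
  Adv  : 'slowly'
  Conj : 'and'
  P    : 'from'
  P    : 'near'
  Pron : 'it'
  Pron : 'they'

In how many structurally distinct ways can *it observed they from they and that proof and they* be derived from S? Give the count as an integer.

Two of the 7 distinct bracketings:
[S [NP [Pron it]] [VP [V observed] [NP [NP [NP [Pron they]] [PP [P from] [NP [Pron they]]]] [Conj and] [NP [NP [Det that] [N proof]] [Conj and] [NP [Pron they]]]]]]
[S [NP [Pron it]] [VP [V observed] [NP [NP [NP [NP [Pron they]] [PP [P from] [NP [Pron they]]]] [Conj and] [NP [Det that] [N proof]]] [Conj and] [NP [Pron they]]]]]
The trees differ in how a recursive rule is bracketed over the same span.

7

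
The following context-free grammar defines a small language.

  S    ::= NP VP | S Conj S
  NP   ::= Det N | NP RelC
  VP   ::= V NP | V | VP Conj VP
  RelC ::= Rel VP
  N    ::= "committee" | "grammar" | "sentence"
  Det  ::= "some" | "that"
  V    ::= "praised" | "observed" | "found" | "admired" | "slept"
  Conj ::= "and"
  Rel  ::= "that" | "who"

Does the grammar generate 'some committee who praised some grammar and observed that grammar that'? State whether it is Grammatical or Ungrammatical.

Ungrammatical

For S → NP VP, every NP-prefix leaves a non-VP remainder: after 'some committee' the remainder is not a VP; after 'some committee who praised' the remainder is not a VP; after 'some committee who praised some grammar' the remainder is not a VP (and 2 more). The alternative S rule S → S Conj S likewise has no satisfying split.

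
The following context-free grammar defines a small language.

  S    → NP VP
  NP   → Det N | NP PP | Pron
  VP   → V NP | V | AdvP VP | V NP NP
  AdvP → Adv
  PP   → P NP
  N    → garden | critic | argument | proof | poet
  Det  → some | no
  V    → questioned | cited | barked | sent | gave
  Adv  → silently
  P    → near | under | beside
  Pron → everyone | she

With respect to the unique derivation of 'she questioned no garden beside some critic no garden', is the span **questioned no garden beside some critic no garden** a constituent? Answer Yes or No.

Yes

[S [NP [Pron she]] [VP [V questioned] [NP [NP [Det no] [N garden]] [PP [P beside] [NP [Det some] [N critic]]]] [NP [Det no] [N garden]]]]
The words 'questioned no garden beside some critic no garden' are exhaustively dominated by a single VP node (built by VP → V NP NP), so they form a constituent.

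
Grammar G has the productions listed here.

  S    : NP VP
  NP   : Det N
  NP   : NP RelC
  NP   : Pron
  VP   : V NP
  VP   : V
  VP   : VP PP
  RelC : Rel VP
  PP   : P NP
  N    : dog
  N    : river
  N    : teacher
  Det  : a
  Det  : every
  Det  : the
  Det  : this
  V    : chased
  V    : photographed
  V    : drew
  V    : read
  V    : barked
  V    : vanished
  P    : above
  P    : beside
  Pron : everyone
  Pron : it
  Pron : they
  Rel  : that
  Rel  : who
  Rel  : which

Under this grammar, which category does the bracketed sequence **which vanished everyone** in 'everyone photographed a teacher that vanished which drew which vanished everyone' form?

S
  NP
    Pron: everyone
  VP
    V: photographed
    NP
      NP
        NP
          NP
            Det: a
            N: teacher
          RelC
            Rel: that
            VP
              V: vanished
        RelC
          Rel: which
          VP
            V: drew
      RelC
        Rel: which
        VP
          V: vanished
          NP
            Pron: everyone
The span 'which vanished everyone' is the RelC node built by RelC → Rel VP.

RelC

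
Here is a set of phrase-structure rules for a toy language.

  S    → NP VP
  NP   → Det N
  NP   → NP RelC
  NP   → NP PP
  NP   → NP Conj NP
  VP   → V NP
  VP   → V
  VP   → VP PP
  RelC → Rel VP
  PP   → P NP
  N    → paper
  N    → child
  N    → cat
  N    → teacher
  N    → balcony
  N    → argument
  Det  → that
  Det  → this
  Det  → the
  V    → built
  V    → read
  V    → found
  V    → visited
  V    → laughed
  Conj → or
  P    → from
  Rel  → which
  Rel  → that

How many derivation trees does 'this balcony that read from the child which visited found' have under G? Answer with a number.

4

Two of the 4 distinct bracketings:
[S [NP [NP [Det this] [N balcony]] [RelC [Rel that] [VP [VP [V read]] [PP [P from] [NP [NP [Det the] [N child]] [RelC [Rel which] [VP [V visited]]]]]]]] [VP [V found]]]
[S [NP [NP [NP [Det this] [N balcony]] [RelC [Rel that] [VP [VP [V read]] [PP [P from] [NP [Det the] [N child]]]]]] [RelC [Rel which] [VP [V visited]]]] [VP [V found]]]
The trees differ in how a recursive rule is bracketed over the same span.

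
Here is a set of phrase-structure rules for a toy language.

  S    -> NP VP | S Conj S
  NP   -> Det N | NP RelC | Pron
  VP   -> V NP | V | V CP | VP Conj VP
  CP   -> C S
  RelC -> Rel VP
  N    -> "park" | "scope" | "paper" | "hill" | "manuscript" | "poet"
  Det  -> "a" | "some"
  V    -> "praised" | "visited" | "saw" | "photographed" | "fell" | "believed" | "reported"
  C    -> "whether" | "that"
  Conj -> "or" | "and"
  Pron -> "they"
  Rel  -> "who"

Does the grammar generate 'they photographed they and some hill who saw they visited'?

[S [S [NP [Pron they]] [VP [V photographed] [NP [Pron they]]]] [Conj and] [S [NP [NP [Det some] [N hill]] [RelC [Rel who] [VP [V saw] [NP [Pron they]]]]] [VP [V visited]]]]
Every word is introduced by a lexical rule and the phrasal rules combine the resulting categories into a single S.

Grammatical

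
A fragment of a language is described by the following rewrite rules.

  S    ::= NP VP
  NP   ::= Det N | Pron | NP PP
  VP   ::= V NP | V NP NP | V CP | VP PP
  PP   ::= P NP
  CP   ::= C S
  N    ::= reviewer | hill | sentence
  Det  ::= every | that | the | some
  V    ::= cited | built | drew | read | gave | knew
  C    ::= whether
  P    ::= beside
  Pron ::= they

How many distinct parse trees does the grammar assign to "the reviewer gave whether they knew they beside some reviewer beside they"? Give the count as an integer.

9

Two of the 9 distinct bracketings:
[S [NP [Det the] [N reviewer]] [VP [V gave] [CP [C whether] [S [NP [Pron they]] [VP [V knew] [NP [NP [Pron they]] [PP [P beside] [NP [NP [Det some] [N reviewer]] [PP [P beside] [NP [Pron they]]]]]]]]]]]
[S [NP [Det the] [N reviewer]] [VP [V gave] [CP [C whether] [S [NP [Pron they]] [VP [V knew] [NP [NP [NP [Pron they]] [PP [P beside] [NP [Det some] [N reviewer]]]] [PP [P beside] [NP [Pron they]]]]]]]]]
The trees differ in how a recursive rule is bracketed over the same span.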